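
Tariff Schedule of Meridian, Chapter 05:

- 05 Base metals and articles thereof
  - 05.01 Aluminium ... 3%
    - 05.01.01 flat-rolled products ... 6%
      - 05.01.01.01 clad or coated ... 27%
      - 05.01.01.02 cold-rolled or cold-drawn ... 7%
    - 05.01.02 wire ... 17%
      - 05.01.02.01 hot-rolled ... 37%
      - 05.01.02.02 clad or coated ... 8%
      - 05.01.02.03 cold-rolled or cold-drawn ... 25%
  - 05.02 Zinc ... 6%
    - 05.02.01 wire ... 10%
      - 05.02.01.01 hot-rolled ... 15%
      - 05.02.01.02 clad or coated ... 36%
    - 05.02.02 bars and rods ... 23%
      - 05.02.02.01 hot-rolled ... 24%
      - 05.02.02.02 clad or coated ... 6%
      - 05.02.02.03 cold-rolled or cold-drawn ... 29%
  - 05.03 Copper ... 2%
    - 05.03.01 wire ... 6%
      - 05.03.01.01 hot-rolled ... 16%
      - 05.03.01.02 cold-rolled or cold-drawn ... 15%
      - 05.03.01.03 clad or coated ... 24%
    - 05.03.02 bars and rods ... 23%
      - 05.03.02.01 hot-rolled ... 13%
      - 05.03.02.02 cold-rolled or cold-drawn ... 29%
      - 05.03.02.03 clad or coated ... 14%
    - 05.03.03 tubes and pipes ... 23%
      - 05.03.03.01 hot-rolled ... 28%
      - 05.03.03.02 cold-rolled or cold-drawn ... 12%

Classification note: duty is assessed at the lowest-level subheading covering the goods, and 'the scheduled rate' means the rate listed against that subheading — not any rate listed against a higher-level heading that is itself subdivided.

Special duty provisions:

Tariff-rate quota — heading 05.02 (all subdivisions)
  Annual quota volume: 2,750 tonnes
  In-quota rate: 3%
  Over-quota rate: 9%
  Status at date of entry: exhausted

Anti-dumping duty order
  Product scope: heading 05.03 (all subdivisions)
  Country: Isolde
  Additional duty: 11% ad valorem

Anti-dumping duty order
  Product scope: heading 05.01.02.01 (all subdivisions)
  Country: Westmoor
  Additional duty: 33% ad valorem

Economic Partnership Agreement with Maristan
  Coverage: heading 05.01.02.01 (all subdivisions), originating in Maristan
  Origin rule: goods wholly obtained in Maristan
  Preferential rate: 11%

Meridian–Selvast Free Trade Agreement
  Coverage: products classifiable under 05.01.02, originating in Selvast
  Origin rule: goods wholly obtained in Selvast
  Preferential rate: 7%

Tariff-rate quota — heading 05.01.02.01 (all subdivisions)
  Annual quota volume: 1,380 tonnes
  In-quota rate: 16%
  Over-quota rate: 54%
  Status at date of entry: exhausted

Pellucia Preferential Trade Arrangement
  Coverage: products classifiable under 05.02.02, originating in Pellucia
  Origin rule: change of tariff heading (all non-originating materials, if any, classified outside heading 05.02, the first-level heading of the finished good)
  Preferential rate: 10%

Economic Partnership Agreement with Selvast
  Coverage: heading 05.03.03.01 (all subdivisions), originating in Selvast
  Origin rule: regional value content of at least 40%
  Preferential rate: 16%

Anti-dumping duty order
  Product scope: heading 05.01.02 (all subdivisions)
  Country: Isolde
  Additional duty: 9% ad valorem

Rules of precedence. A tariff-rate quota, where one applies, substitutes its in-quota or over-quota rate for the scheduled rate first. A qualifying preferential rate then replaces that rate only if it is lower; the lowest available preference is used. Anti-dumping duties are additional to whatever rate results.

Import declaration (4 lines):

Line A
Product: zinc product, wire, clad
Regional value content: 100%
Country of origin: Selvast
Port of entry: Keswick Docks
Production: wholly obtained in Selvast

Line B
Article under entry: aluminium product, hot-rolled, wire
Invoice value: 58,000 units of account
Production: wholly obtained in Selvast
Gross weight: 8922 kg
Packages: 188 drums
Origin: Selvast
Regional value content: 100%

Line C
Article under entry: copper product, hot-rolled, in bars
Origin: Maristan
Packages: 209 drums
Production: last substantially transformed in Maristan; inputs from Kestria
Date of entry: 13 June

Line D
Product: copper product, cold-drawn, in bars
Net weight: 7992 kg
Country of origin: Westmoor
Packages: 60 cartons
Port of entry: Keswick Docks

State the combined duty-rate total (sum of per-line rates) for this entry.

58%

Line A: zinc → 05.02; wire → 05.02.01; clad → 05.02.01.02. Scheduled 36%. quota on 05.02 exhausted → over-quota 9%; Selvast agreement on 05.01.02: 05.02.01.02 not covered; Selvast agreement on 05.03.03.01: 05.02.01.02 not covered. → 9%.
Line B: aluminium → 05.01; wire → 05.01.02; hot-rolled → 05.01.02.01. Scheduled 37%. quota on 05.01.02.01 exhausted → over-quota 54%; Selvast agreement on 05.01.02: wholly obtained → 7% available; Selvast agreement on 05.03.03.01: 05.01.02.01 not covered; preferential 7%. → 7%.
Line C: copper → 05.03; in bars → 05.03.02; hot-rolled → 05.03.02.01. Scheduled 13%. Maristan agreement on 05.01.02.01: 05.03.02.01 not covered. → 13%.
Line D: copper → 05.03; in bars → 05.03.02; cold-drawn → 05.03.02.02. Scheduled 29%. No special measure applies. → 29%.
Sum: 9% + 7% + 13% + 29% = 58%.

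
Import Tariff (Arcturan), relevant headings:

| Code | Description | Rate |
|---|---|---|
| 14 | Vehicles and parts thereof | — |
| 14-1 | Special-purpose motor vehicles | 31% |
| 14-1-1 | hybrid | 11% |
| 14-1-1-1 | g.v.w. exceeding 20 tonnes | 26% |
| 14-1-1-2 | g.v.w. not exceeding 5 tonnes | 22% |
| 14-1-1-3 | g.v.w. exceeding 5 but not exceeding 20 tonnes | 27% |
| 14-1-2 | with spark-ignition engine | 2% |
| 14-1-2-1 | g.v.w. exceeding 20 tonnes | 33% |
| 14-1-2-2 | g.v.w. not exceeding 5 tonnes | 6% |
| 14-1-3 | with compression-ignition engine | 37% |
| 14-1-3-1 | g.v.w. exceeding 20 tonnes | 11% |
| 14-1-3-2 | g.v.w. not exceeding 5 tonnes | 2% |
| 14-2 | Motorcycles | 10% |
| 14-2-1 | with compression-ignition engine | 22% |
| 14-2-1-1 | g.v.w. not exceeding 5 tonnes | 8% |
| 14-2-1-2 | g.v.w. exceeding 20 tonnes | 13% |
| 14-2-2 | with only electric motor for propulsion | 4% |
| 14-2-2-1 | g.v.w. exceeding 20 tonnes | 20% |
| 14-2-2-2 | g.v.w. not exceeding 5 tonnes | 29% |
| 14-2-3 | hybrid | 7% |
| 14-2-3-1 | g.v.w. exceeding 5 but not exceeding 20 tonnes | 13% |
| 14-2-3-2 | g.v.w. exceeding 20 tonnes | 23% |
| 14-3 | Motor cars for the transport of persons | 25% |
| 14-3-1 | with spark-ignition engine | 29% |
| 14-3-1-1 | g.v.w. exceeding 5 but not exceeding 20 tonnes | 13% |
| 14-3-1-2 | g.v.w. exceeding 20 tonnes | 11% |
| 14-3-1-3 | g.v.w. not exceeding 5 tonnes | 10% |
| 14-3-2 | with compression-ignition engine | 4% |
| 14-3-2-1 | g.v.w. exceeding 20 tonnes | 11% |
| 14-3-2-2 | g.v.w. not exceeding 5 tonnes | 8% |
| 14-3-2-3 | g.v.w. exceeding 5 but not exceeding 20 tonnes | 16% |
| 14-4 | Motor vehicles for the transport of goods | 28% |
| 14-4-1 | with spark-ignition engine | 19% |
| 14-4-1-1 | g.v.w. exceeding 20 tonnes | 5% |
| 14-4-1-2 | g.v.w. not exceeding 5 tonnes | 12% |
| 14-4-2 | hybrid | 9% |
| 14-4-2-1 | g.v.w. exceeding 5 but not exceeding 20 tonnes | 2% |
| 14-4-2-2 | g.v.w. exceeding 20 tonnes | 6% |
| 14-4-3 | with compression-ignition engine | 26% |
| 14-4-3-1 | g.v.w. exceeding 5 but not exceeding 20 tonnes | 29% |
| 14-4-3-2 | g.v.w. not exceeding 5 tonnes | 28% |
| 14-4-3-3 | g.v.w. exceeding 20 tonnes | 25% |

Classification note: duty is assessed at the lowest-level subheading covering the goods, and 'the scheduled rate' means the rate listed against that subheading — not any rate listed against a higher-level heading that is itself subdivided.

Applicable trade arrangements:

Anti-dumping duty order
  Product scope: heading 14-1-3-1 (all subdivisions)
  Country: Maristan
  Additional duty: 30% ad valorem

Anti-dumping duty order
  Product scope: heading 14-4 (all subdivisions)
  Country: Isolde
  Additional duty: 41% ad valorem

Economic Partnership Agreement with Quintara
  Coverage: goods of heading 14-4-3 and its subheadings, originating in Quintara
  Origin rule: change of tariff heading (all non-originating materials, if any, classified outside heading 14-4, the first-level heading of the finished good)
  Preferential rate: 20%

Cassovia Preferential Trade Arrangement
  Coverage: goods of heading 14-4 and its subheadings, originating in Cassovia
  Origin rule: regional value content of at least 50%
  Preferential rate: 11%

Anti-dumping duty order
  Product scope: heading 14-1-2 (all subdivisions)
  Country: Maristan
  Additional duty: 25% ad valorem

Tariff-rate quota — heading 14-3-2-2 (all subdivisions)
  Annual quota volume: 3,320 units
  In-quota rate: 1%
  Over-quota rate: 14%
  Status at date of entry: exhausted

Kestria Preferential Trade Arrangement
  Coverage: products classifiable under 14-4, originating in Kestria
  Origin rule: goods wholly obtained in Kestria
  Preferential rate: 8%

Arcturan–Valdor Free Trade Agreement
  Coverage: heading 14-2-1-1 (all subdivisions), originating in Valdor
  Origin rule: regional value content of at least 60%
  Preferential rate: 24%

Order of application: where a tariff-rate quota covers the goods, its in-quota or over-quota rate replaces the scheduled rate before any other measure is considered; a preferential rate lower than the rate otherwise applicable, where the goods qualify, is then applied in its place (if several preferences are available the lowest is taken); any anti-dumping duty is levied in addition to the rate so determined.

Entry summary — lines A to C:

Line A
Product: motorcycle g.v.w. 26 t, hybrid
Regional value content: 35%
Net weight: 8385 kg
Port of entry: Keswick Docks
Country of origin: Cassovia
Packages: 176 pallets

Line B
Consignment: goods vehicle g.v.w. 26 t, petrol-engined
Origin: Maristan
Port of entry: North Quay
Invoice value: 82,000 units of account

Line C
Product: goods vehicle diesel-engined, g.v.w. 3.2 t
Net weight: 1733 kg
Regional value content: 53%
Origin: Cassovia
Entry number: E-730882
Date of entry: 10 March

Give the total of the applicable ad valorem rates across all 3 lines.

39%

Line A: motorcycle → 14-2; hybrid → 14-2-3; g.v.w. 26 t → 14-2-3-2. Scheduled 23%. Cassovia agreement on 14-4: 14-2-3-2 not covered. → 23%.
Line B: goods vehicle → 14-4; petrol-engined → 14-4-1; g.v.w. 26 t → 14-4-1-1. Scheduled 5%. No special measure applies. → 5%.
Line C: goods vehicle → 14-4; diesel-engined → 14-4-3; g.v.w. 3.2 t → 14-4-3-2. Scheduled 28%. Cassovia agreement on 14-4: RVC ≥ 50% → 11% available; preferential 11%. → 11%.
Sum: 23% + 5% + 11% = 39%.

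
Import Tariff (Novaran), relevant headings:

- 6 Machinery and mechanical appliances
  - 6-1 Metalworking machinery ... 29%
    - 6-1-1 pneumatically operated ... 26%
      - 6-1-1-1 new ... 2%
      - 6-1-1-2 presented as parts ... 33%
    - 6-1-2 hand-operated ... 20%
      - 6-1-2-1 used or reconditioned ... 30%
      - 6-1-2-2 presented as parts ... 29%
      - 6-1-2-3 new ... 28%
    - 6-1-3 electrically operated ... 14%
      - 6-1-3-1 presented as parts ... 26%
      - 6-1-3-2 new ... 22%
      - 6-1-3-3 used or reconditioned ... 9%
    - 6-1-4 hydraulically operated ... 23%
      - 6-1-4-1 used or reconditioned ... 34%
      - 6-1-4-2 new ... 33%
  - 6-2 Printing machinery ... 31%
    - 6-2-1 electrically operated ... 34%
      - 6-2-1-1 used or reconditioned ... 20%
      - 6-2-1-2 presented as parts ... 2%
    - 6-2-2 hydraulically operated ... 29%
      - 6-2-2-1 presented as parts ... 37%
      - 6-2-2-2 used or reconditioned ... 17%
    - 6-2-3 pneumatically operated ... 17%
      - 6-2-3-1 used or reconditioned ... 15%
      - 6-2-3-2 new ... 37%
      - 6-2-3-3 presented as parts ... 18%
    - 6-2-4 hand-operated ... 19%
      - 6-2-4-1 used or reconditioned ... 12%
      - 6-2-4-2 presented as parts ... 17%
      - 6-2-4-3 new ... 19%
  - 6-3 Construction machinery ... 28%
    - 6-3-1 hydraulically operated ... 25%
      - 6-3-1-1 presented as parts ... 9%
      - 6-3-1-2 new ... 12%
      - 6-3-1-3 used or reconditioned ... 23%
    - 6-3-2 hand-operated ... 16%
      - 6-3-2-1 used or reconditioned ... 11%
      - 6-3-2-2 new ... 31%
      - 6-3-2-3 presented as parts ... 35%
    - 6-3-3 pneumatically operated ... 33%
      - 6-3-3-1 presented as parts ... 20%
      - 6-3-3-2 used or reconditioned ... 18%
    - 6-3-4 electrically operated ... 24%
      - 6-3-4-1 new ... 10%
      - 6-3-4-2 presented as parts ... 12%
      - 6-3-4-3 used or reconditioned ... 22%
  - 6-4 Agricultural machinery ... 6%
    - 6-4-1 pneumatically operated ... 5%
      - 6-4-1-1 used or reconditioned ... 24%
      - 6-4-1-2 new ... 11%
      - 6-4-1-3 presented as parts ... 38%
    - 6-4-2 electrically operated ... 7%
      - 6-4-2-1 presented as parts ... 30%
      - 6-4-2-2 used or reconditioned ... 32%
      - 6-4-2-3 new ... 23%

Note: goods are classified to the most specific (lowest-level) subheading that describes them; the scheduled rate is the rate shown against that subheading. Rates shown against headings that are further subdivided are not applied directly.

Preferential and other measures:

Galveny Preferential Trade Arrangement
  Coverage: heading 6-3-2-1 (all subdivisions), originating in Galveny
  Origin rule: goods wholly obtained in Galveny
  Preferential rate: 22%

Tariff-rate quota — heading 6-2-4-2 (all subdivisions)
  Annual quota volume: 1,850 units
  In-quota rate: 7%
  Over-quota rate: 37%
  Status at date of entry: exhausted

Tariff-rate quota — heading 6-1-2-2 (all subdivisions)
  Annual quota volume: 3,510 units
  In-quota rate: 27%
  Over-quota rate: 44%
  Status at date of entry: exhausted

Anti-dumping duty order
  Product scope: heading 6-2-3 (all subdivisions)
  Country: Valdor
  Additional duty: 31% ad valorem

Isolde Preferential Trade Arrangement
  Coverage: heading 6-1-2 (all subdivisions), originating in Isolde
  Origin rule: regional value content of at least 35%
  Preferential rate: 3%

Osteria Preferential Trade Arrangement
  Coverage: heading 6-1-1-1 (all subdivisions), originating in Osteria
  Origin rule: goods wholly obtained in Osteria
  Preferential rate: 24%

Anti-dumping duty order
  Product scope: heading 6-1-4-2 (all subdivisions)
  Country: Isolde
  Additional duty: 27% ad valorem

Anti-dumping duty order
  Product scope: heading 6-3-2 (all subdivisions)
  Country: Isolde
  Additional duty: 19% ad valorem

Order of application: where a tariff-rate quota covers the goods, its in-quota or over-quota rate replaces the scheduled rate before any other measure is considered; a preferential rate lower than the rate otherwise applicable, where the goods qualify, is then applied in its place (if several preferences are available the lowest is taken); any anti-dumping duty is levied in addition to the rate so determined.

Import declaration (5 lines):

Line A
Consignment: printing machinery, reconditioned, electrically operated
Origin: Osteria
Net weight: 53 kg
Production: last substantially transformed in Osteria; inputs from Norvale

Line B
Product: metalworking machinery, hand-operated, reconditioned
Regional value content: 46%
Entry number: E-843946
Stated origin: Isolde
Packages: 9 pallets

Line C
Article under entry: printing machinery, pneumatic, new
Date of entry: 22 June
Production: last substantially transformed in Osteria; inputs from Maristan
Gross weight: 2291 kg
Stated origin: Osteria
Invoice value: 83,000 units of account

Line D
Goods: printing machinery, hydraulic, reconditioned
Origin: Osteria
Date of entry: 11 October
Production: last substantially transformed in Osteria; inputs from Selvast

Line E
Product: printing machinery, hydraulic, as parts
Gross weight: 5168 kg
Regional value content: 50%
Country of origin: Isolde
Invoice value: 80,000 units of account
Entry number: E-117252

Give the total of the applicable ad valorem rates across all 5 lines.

Line A: printing → 6-2; electrically operated → 6-2-1; reconditioned → 6-2-1-1. Scheduled 20%. Osteria agreement on 6-1-1-1: 6-2-1-1 not covered. → 20%.
Line B: metalworking → 6-1; hand-operated → 6-1-2; reconditioned → 6-1-2-1. Scheduled 30%. Isolde agreement on 6-1-2: RVC ≥ 35% → 3% available; preferential 3%. → 3%.
Line C: printing → 6-2; pneumatic → 6-2-3; new → 6-2-3-2. Scheduled 37%. Osteria agreement on 6-1-1-1: 6-2-3-2 not covered. → 37%.
Line D: printing → 6-2; hydraulic → 6-2-2; reconditioned → 6-2-2-2. Scheduled 17%. Osteria agreement on 6-1-1-1: 6-2-2-2 not covered. → 17%.
Line E: printing → 6-2; hydraulic → 6-2-2; as parts → 6-2-2-1. Scheduled 37%. Isolde agreement on 6-1-2: 6-2-2-1 not covered. → 37%.
Sum: 20% + 3% + 37% + 17% + 37% = 114%.

114%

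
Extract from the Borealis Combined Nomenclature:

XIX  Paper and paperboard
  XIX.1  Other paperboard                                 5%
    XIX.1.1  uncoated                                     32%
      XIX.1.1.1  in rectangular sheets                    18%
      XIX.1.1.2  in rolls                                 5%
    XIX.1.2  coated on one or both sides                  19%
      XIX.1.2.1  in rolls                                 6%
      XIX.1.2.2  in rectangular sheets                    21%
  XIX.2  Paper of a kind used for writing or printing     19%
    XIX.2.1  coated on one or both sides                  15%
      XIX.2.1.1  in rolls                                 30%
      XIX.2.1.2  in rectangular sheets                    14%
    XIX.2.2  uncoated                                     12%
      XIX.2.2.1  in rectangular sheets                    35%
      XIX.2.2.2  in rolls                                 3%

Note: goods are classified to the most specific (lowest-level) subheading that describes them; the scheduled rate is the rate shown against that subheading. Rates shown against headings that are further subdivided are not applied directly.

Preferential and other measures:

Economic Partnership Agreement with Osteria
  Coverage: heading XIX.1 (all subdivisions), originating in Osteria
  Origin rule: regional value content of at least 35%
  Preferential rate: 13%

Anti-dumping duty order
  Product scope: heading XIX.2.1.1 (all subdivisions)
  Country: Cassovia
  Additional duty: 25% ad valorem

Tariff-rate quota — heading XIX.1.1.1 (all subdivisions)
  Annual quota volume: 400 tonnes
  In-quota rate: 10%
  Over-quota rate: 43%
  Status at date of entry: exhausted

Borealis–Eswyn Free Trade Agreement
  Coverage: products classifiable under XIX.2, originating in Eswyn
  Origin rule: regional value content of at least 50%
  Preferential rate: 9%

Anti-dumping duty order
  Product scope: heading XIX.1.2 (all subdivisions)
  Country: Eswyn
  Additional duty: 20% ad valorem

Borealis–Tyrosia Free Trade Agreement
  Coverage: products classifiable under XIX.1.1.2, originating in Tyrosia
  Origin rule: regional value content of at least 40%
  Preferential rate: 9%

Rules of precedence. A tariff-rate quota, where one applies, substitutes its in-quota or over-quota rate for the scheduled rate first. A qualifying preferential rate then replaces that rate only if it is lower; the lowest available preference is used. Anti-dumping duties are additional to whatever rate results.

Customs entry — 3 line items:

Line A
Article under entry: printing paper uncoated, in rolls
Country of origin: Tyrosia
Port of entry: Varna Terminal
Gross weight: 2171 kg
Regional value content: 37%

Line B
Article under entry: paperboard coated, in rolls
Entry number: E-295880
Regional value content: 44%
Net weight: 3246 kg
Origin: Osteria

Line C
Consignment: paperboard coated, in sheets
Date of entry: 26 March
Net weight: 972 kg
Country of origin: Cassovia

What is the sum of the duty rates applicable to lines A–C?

30%

Line A: printing paper → XIX.2; uncoated → XIX.2.2; in rolls → XIX.2.2.2. Scheduled 3%. Tyrosia agreement on XIX.1.1.2: XIX.2.2.2 not covered. → 3%.
Line B: paperboard → XIX.1; coated → XIX.1.2; in rolls → XIX.1.2.1. Scheduled 6%. Osteria agreement on XIX.1: RVC ≥ 35% → 13% available; preference 13% not lower than 6% → no reduction. → 6%.
Line C: paperboard → XIX.1; coated → XIX.1.2; in sheets → XIX.1.2.2. Scheduled 21%. No special measure applies. → 21%.
Sum: 3% + 6% + 21% = 30%.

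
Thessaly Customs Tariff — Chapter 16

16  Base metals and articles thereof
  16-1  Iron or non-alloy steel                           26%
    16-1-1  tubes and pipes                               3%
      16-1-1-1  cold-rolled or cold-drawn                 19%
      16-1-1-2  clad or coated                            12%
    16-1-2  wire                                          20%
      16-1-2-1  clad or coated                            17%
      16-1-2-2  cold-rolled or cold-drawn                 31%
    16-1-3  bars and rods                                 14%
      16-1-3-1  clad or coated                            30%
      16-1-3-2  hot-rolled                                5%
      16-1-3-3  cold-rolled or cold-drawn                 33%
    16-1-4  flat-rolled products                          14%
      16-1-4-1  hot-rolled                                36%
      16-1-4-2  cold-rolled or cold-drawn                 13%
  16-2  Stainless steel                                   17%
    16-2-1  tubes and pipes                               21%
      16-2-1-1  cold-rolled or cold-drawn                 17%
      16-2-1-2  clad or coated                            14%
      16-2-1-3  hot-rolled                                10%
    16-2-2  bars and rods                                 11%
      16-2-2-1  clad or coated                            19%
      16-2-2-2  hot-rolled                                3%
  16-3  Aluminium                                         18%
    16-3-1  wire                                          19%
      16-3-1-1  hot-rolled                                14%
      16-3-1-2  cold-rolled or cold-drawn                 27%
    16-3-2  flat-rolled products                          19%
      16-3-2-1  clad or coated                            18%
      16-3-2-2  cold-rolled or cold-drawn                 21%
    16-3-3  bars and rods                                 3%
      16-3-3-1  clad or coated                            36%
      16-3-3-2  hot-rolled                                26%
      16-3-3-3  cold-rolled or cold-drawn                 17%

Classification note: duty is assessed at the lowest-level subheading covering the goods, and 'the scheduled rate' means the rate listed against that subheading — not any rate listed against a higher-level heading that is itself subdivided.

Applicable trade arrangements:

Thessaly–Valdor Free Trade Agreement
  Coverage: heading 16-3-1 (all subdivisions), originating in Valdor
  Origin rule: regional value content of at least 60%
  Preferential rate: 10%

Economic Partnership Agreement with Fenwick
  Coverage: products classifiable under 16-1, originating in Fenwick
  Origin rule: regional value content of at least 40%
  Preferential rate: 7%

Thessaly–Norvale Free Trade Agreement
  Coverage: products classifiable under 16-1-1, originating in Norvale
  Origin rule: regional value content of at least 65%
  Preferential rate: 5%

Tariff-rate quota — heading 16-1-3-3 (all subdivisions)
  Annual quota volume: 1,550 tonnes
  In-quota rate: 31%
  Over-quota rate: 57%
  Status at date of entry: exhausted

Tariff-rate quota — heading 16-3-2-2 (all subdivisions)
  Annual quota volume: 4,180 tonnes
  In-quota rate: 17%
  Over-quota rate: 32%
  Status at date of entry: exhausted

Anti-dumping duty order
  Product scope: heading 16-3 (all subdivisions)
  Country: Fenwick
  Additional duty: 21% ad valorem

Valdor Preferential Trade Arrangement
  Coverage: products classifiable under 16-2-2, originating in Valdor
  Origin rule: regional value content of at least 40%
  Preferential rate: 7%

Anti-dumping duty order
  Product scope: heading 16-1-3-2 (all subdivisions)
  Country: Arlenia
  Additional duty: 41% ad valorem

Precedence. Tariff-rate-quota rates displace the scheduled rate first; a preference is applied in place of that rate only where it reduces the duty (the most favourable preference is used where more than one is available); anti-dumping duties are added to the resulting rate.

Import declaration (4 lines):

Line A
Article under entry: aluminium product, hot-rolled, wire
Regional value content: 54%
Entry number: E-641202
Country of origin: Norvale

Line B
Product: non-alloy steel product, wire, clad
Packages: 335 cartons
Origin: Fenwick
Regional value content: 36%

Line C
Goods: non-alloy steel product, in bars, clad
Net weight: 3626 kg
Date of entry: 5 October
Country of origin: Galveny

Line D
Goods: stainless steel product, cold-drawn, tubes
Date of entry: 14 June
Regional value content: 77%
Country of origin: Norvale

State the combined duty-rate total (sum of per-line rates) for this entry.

78%

Line A: aluminium → 16-3; wire → 16-3-1; hot-rolled → 16-3-1-1. Scheduled 14%. Norvale agreement on 16-1-1: 16-3-1-1 not covered. → 14%.
Line B: non-alloy steel → 16-1; wire → 16-1-2; clad → 16-1-2-1. Scheduled 17%. Fenwick agreement on 16-1: RVC < 40%. → 17%.
Line C: non-alloy steel → 16-1; in bars → 16-1-3; clad → 16-1-3-1. Scheduled 30%. No special measure applies. → 30%.
Line D: stainless steel → 16-2; tubes → 16-2-1; cold-drawn → 16-2-1-1. Scheduled 17%. Norvale agreement on 16-1-1: 16-2-1-1 not covered. → 17%.
Sum: 14% + 17% + 30% + 17% = 78%.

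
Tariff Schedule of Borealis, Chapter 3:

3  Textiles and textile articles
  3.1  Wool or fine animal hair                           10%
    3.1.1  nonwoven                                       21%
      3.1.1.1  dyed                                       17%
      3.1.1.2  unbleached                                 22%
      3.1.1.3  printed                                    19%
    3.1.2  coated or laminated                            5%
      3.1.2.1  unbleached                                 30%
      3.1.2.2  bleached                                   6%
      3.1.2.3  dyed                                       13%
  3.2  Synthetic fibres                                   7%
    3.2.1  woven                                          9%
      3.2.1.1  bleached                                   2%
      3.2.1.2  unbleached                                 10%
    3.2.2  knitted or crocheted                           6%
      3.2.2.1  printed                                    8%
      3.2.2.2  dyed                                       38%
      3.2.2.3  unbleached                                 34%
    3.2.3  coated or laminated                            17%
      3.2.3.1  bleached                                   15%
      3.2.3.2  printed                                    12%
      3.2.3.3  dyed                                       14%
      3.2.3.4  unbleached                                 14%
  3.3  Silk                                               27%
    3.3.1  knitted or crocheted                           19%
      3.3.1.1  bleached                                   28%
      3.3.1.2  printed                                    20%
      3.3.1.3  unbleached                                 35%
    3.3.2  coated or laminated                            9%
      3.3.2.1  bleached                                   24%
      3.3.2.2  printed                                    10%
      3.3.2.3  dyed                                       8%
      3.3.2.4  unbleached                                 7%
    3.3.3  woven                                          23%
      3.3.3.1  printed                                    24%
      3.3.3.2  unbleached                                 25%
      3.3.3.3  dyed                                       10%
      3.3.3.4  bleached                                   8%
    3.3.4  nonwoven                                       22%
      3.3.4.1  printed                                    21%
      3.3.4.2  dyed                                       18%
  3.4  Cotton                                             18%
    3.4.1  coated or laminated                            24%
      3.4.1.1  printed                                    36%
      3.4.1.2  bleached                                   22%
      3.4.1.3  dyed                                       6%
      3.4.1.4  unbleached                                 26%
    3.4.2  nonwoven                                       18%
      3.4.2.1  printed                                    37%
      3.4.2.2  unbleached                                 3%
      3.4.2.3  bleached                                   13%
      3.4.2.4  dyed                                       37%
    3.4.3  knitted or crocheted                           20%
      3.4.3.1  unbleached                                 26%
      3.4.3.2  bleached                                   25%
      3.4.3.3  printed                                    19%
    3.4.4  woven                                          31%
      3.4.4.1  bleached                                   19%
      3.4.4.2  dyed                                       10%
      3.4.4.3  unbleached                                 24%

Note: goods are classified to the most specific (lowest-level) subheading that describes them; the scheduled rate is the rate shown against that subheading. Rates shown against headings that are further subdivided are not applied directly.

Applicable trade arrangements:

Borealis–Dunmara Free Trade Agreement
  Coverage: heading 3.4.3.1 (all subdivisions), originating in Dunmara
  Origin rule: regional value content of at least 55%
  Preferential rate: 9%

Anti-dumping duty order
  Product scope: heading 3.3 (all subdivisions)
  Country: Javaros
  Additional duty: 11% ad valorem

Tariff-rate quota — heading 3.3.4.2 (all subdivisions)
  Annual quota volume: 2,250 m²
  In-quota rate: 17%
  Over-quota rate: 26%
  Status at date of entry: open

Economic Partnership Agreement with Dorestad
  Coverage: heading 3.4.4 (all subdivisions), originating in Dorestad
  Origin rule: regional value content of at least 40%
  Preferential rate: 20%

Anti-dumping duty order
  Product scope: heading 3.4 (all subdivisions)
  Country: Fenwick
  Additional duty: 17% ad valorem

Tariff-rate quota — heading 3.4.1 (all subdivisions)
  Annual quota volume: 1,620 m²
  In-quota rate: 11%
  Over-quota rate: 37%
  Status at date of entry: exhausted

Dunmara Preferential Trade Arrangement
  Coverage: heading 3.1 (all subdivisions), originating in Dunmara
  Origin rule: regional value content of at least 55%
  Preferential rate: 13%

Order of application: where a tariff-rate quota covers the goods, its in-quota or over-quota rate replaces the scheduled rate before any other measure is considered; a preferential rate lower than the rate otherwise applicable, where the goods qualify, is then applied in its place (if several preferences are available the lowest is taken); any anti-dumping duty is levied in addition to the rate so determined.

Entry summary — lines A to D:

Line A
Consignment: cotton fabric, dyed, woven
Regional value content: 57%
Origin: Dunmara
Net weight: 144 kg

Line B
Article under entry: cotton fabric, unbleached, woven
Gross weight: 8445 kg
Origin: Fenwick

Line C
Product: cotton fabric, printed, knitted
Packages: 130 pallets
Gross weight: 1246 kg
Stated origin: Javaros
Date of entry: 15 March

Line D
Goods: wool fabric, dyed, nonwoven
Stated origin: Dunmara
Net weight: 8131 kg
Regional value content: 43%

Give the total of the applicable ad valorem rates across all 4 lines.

Line A: cotton → 3.4; woven → 3.4.4; dyed → 3.4.4.2. Scheduled 10%. Dunmara agreement on 3.4.3.1: 3.4.4.2 not covered; Dunmara agreement on 3.1: 3.4.4.2 not covered. → 10%.
Line B: cotton → 3.4; woven → 3.4.4; unbleached → 3.4.4.3. Scheduled 24%. anti-dumping (Fenwick, 3.4): +17%; total 24% + 17% = 41%. → 41%.
Line C: cotton → 3.4; knitted → 3.4.3; printed → 3.4.3.3. Scheduled 19%. No special measure applies. → 19%.
Line D: wool → 3.1; nonwoven → 3.1.1; dyed → 3.1.1.1. Scheduled 17%. Dunmara agreement on 3.4.3.1: 3.1.1.1 not covered; Dunmara agreement on 3.1: RVC < 55%. → 17%.
Sum: 10% + 41% + 19% + 17% = 87%.

87%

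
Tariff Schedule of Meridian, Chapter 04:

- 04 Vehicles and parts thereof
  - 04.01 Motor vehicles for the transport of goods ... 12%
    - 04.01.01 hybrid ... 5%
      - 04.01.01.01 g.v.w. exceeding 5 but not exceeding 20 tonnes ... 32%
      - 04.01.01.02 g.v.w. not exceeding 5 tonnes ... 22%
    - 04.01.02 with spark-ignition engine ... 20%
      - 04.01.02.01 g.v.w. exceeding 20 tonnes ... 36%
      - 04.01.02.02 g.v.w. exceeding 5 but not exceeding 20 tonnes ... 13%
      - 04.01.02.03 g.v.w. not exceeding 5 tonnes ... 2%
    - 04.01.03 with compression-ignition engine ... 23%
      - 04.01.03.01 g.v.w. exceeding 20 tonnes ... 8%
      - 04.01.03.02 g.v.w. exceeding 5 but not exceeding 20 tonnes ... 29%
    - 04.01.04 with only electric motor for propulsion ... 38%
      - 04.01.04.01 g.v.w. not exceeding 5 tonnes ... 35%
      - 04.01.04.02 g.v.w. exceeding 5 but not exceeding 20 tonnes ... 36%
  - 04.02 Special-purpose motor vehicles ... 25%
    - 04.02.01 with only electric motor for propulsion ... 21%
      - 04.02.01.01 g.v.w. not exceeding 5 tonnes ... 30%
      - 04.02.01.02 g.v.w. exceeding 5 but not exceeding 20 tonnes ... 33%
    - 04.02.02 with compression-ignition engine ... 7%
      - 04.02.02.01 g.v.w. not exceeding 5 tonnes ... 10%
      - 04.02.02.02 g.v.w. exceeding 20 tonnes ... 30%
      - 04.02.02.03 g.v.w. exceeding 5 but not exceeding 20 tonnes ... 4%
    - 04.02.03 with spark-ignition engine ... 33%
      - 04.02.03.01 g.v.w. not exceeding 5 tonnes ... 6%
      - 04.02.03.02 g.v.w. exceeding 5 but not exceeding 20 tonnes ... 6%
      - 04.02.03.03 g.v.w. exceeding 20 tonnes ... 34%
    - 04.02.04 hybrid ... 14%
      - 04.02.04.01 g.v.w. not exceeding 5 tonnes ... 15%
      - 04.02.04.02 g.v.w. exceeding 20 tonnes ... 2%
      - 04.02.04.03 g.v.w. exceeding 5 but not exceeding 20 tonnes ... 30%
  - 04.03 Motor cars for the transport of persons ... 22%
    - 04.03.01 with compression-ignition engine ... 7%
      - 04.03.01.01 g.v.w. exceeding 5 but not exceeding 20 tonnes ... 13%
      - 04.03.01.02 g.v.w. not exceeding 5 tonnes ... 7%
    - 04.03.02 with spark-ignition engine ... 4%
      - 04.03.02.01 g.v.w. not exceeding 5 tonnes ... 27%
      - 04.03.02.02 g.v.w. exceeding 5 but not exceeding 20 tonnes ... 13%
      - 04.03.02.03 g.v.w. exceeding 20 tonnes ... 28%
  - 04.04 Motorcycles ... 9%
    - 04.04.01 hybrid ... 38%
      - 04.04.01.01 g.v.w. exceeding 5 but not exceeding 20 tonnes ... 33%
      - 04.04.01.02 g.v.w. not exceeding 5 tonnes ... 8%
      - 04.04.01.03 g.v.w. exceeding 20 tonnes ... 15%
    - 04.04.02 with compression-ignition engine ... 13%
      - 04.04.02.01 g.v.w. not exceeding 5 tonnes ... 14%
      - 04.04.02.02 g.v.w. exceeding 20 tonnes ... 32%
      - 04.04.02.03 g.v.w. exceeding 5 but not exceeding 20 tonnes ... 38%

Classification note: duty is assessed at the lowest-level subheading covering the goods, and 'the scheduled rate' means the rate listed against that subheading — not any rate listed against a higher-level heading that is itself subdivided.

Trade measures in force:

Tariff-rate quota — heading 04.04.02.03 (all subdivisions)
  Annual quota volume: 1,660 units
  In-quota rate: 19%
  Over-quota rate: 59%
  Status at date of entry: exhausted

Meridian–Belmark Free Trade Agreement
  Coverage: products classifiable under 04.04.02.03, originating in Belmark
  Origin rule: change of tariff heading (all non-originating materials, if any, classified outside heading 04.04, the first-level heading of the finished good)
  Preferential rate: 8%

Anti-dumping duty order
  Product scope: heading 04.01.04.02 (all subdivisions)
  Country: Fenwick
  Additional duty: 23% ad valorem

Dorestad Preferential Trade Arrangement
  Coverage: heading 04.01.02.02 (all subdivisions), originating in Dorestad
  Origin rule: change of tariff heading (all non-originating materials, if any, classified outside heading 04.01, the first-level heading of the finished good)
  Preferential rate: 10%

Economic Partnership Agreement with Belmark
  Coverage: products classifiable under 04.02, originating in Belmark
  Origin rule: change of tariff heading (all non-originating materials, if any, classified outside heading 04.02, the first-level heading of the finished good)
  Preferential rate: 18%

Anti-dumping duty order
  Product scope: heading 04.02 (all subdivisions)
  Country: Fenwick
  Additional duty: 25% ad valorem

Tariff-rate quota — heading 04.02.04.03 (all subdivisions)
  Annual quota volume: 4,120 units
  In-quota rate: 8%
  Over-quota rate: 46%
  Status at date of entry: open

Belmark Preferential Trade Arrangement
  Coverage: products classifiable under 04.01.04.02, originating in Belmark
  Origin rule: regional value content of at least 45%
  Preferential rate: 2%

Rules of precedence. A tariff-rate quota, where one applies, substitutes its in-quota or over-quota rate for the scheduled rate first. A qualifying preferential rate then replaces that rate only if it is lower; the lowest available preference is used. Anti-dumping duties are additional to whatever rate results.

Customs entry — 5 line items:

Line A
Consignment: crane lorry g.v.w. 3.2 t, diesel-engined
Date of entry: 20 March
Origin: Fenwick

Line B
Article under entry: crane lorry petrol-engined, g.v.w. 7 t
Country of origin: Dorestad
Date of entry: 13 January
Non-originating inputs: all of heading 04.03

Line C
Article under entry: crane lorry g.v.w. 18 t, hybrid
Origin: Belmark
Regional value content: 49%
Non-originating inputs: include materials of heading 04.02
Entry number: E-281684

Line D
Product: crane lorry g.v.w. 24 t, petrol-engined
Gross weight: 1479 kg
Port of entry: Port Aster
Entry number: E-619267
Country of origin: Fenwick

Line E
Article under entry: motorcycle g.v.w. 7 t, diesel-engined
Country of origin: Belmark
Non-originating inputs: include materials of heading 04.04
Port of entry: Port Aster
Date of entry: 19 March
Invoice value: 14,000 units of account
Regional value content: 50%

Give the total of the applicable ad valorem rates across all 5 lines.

Line A: crane lorry → 04.02; diesel-engined → 04.02.02; g.v.w. 3.2 t → 04.02.02.01. Scheduled 10%. anti-dumping (Fenwick, 04.02): +25%; total 10% + 25% = 35%. → 35%.
Line B: crane lorry → 04.02; petrol-engined → 04.02.03; g.v.w. 7 t → 04.02.03.02. Scheduled 6%. Dorestad agreement on 04.01.02.02: 04.02.03.02 not covered. → 6%.
Line C: crane lorry → 04.02; hybrid → 04.02.04; g.v.w. 18 t → 04.02.04.03. Scheduled 30%. quota on 04.02.04.03 open → in-quota 8%; Belmark agreement on 04.04.02.03: 04.02.04.03 not covered; Belmark agreement on 04.02: CTH not met; Belmark agreement on 04.01.04.02: 04.02.04.03 not covered. → 8%.
Line D: crane lorry → 04.02; petrol-engined → 04.02.03; g.v.w. 24 t → 04.02.03.03. Scheduled 34%. anti-dumping (Fenwick, 04.02): +25%; total 34% + 25% = 59%. → 59%.
Line E: motorcycle → 04.04; diesel-engined → 04.04.02; g.v.w. 7 t → 04.04.02.03. Scheduled 38%. quota on 04.04.02.03 exhausted → over-quota 59%; Belmark agreement on 04.04.02.03: CTH not met; Belmark agreement on 04.02: 04.04.02.03 not covered; Belmark agreement on 04.01.04.02: 04.04.02.03 not covered. → 59%.
Sum: 35% + 6% + 8% + 59% + 59% = 167%.

167%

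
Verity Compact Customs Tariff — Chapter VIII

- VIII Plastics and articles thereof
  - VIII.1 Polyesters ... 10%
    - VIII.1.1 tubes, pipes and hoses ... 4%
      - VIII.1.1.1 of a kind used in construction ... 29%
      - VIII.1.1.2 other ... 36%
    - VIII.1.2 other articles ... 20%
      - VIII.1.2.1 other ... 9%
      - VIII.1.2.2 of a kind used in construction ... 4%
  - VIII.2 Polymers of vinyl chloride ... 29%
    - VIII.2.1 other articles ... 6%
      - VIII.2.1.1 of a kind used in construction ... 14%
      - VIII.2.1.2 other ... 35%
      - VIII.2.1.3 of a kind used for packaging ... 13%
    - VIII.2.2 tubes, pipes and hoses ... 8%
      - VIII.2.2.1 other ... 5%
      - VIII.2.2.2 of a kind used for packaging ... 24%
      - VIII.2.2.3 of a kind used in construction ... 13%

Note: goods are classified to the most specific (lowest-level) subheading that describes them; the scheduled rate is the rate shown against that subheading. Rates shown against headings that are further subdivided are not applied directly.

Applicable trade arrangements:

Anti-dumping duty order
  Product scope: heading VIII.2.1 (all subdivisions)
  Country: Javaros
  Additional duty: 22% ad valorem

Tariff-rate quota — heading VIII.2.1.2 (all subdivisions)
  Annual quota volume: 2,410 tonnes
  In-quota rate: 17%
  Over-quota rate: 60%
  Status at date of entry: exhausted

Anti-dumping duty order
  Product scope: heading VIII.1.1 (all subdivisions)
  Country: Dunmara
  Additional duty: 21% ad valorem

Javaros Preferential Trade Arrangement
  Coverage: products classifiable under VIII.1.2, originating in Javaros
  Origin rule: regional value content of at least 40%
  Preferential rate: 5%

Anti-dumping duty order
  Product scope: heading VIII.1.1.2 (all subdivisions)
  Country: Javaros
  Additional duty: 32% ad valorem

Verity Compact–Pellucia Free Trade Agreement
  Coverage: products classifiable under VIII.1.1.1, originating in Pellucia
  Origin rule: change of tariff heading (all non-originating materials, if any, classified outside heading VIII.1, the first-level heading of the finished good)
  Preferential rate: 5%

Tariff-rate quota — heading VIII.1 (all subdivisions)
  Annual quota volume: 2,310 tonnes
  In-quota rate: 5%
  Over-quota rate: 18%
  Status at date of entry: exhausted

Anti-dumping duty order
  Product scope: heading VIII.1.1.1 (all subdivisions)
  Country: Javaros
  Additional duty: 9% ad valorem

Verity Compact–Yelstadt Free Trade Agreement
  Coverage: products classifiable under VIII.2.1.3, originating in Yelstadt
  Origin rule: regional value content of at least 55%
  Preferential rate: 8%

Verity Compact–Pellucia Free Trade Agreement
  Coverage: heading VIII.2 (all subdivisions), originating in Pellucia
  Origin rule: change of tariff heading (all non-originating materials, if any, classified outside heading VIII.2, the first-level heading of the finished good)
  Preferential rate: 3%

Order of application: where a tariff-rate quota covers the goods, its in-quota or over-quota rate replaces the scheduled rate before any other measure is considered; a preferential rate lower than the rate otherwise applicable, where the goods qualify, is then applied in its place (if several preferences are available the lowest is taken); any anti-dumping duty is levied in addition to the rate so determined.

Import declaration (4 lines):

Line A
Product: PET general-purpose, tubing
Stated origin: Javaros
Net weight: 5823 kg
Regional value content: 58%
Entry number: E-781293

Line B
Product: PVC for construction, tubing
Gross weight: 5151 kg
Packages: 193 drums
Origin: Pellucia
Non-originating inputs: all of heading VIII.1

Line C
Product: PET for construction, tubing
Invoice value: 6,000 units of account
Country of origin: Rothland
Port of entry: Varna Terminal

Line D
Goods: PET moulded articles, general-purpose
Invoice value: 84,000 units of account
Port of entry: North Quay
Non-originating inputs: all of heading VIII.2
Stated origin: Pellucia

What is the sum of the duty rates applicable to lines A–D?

89%

Line A: PET → VIII.1; tubing → VIII.1.1; general-purpose → VIII.1.1.2. Scheduled 36%. quota on VIII.1 exhausted → over-quota 18%; Javaros agreement on VIII.1.2: VIII.1.1.2 not covered; anti-dumping (Javaros, VIII.1.1.2): +32%; total 18% + 32% = 50%. → 50%.
Line B: PVC → VIII.2; tubing → VIII.2.2; for construction → VIII.2.2.3. Scheduled 13%. Pellucia agreement on VIII.1.1.1: VIII.2.2.3 not covered; Pellucia agreement on VIII.2: CTH met → 3% available; preferential 3%. → 3%.
Line C: PET → VIII.1; tubing → VIII.1.1; for construction → VIII.1.1.1. Scheduled 29%. quota on VIII.1 exhausted → over-quota 18%. → 18%.
Line D: PET → VIII.1; moulded articles → VIII.1.2; general-purpose → VIII.1.2.1. Scheduled 9%. quota on VIII.1 exhausted → over-quota 18%; Pellucia agreement on VIII.1.1.1: VIII.1.2.1 not covered; Pellucia agreement on VIII.2: VIII.1.2.1 not covered. → 18%.
Sum: 50% + 3% + 18% + 18% = 89%.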